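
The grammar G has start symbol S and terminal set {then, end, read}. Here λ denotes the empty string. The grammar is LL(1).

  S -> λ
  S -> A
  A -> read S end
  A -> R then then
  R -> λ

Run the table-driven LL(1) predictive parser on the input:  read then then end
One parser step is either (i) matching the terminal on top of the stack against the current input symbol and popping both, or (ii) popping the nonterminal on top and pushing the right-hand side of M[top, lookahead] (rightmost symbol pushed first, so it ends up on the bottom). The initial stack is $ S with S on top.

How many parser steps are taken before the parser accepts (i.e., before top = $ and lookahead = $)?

9

     Stack              Input                 Action
  1  $ S                read then then end $  expand S -> A
  2  $ A                read then then end $  expand A -> read S end
  3  $ end S read       read then then end $  match read
  4  $ end S            then then end $       expand S -> A
  5  $ end A            then then end $       expand A -> R then then
  6  $ end then then R  then then end $       expand R -> λ
  7  $ end then then    then then end $       match then
  8  $ end then         then end $            match then
  9  $ end              end $                 match end
Accept reached after 9 steps.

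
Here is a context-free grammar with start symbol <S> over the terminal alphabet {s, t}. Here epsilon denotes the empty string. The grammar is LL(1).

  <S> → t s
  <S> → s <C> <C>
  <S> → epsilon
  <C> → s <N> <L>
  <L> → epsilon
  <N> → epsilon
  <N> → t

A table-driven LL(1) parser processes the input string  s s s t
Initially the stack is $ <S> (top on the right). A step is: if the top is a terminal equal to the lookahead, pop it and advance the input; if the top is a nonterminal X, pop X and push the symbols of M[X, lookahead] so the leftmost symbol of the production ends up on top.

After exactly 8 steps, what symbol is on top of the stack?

step 1: stack=$ <S>  input=s s s t $  — expand <S> → s <C> <C>
step 2: stack=$ <C> <C> s  input=s s s t $  — match s
step 3: stack=$ <C> <C>  input=s s t $  — expand <C> → s <N> <L>
step 4: stack=$ <C> <L> <N> s  input=s s t $  — match s
step 5: stack=$ <C> <L> <N>  input=s t $  — expand <N> → epsilon
step 6: stack=$ <C> <L>  input=s t $  — expand <L> → epsilon
step 7: stack=$ <C>  input=s t $  — expand <C> → s <N> <L>
step 8: stack=$ <L> <N> s  input=s t $  — match s
Stack after step 8: $ <L> <N> (top = <N>).

<N>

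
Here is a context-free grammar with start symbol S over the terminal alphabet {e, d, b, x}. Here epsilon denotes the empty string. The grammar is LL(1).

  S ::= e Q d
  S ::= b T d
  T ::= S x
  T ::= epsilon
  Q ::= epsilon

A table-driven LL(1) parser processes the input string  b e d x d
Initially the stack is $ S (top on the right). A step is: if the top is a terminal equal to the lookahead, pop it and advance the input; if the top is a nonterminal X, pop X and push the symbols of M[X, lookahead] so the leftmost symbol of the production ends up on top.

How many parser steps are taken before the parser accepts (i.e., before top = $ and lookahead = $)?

9

step 1: stack=$ S  input=b e d x d $  — expand S ::= b T d
step 2: stack=$ d T b  input=b e d x d $  — match b
step 3: stack=$ d T  input=e d x d $  — expand T ::= S x
step 4: stack=$ d x S  input=e d x d $  — expand S ::= e Q d
step 5: stack=$ d x d Q e  input=e d x d $  — match e
step 6: stack=$ d x d Q  input=d x d $  — expand Q ::= epsilon
step 7: stack=$ d x d  input=d x d $  — match d
step 8: stack=$ d x  input=x d $  — match x
step 9: stack=$ d  input=d $  — match d
Accept reached after 9 steps.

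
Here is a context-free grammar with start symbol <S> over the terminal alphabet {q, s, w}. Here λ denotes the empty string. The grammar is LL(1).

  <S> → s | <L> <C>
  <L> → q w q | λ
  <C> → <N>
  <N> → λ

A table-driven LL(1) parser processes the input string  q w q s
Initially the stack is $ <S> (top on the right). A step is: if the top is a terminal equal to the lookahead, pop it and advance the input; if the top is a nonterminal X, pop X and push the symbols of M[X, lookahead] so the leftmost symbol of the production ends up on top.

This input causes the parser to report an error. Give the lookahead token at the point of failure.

s

step 1: stack=$ <S>  input=q w q s $  — expand <S> → <L> <C>
step 2: stack=$ <C> <L>  input=q w q s $  — expand <L> → q w q
step 3: stack=$ <C> q w q  input=q w q s $  — match q
step 4: stack=$ <C> q w  input=w q s $  — match w
step 5: stack=$ <C> q  input=q s $  — match q
step 6: stack=$ <C>  input=s $  — error: M[<C>, s] is empty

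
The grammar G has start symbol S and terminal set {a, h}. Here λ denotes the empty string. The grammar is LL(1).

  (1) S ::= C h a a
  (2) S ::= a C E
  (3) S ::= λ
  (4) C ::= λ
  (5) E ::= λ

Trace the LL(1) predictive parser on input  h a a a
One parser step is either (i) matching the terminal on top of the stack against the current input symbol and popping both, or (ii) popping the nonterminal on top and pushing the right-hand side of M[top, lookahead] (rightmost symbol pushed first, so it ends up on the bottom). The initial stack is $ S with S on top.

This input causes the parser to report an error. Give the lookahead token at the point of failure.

a

step 1: stack=$ S  input=h a a a $  — expand S ::= C h a a
step 2: stack=$ a a h C  input=h a a a $  — expand C ::= λ
step 3: stack=$ a a h  input=h a a a $  — match h
step 4: stack=$ a a  input=a a a $  — match a
step 5: stack=$ a  input=a a $  — match a
step 6: stack=$  input=a $  — error: stack empty but input remains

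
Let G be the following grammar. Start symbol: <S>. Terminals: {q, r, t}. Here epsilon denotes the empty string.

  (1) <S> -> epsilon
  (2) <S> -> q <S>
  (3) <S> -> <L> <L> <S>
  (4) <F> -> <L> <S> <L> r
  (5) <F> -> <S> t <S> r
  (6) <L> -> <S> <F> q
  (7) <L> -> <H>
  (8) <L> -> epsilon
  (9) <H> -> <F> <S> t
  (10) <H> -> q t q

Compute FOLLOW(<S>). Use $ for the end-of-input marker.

FIRST(<S>) = {epsilon, q, r, t}  (via <L> <L> <S>)
FIRST(<F>) = {q, r, t}  (via <L> <S> <L> r, <S> t <S> r)
FIRST(<H>) = {q, r, t}  (via <F> <S> t)
FIRST(<L>) = {epsilon, q, r, t}  (via <S> <F> q, <H>)
FOLLOW(<S>) includes $ since <S> is the start symbol.
FOLLOW(<S>): in <S>->q <S>, the suffix after <S> is empty (adds nothing new); in <S>-><L> <L> <S>, the suffix after <S> is empty (adds nothing new); in <F>-><L> <S> <L> r, <S> is followed by <L> r with FIRST {q, r, t}; in <F>-><S> t <S> r (occurrence 1), <S> is followed by t <S> r with FIRST {t}; in <F>-><S> t <S> r (occurrence 2), <S> is followed by r with FIRST {r}; in <L>-><S> <F> q, <S> is followed by <F> q with FIRST {q, r, t}; in <H>-><F> <S> t, <S> is followed by t with FIRST {t}. Thus FOLLOW(<S>) = {$, q, r, t}.
FOLLOW(<F>): in <L>-><S> <F> q, <F> is followed by q with FIRST {q}; in <H>-><F> <S> t, <F> is followed by <S> t with FIRST {q, r, t}. Thus FOLLOW(<F>) = {q, r, t}.
FOLLOW(<L>): in <S>-><L> <L> <S> (occurrence 1), <L> is followed by <L> <S> with FIRST {epsilon, q, r, t}; in <S>-><L> <L> <S> (occurrence 1), the suffix after <L> is nullable, so FOLLOW(<L>) ⊇ FOLLOW(<S>) = {$, q, r, t}; in <S>-><L> <L> <S> (occurrence 2), <L> is followed by <S> with FIRST {epsilon, q, r, t}; in <S>-><L> <L> <S> (occurrence 2), the suffix after <L> is nullable, so FOLLOW(<L>) ⊇ FOLLOW(<S>) = {$, q, r, t}; in <F>-><L> <S> <L> r (occurrence 1), <L> is followed by <S> <L> r with FIRST {q, r, t}; in <F>-><L> <S> <L> r (occurrence 2), <L> is followed by r with FIRST {r}. Thus FOLLOW(<L>) = {$, q, r, t}.
FOLLOW(<H>): in <L>-><H>, the suffix after <H> is empty, so FOLLOW(<H>) ⊇ FOLLOW(<L>) = {$, q, r, t}. Thus FOLLOW(<H>) = {$, q, r, t}.

{$, q, r, t}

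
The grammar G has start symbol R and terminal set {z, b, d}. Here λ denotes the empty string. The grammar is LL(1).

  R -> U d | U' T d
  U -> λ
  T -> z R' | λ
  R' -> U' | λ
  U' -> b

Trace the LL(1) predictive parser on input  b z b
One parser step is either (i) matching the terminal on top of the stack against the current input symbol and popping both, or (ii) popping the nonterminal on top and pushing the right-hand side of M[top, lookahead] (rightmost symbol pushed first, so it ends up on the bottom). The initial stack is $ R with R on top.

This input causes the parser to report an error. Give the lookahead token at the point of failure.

step 1: stack=$ R  input=b z b $  — expand R -> U' T d
step 2: stack=$ d T U'  input=b z b $  — expand U' -> b
step 3: stack=$ d T b  input=b z b $  — match b
step 4: stack=$ d T  input=z b $  — expand T -> z R'
step 5: stack=$ d R' z  input=z b $  — match z
step 6: stack=$ d R'  input=b $  — expand R' -> U'
step 7: stack=$ d U'  input=b $  — expand U' -> b
step 8: stack=$ d b  input=b $  — match b
step 9: stack=$ d  input=$  — error: top is terminal d but lookahead is $

$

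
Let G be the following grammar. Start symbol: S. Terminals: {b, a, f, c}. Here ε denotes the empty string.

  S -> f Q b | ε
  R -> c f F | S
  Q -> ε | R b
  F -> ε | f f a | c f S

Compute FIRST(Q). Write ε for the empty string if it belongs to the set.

FIRST(S): from S->f Q b we get {f}; from S->ε we get {ε}. So FIRST(S) = {ε, f}.
FIRST(F): from F->ε we get {ε}; from F->f f a we get {f}; from F->c f S we get {c}. So FIRST(F) = {ε, c, f}.
FIRST(R): from R->c f F we get {c}; from R->S we get {ε, f}. So FIRST(R) = {ε, c, f}.
FIRST(Q): from Q->ε we get {ε}; from Q->R b we get {b, c, f}. So FIRST(Q) = {ε, b, c, f}.

{ε, b, c, f}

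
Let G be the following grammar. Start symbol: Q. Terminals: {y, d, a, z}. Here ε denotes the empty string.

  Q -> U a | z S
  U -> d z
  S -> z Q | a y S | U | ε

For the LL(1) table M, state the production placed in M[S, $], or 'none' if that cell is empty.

FIRST(U) = {d}
FIRST(Q) = {d, z}  (via U a)
FIRST(S) = {ε, a, d, z}  (via U)
FOLLOW(Q) includes $ since Q is the start symbol.
FOLLOW(Q): in S->z Q, the suffix after Q is empty, so FOLLOW(Q) ⊇ FOLLOW(S) = {$}. Thus FOLLOW(Q) = {$}.
FOLLOW(S): in Q->z S, the suffix after S is empty, so FOLLOW(S) ⊇ FOLLOW(Q) = {$}; in S->a y S, the suffix after S is empty (adds nothing new). Thus FOLLOW(S) = {$}.
For S -> z Q: FIRST(z Q) = {z}, so it goes in M[S, t] for t ∈ {z}.
For S -> a y S: FIRST(a y S) = {a}, so it goes in M[S, t] for t ∈ {a}.
For S -> U: FIRST(U) = {d}, so it goes in M[S, t] for t ∈ {d}.
For S -> ε: FIRST(ε) = {ε}, so it goes in M[S, t] for t ∈ {}; since ε ∈ FIRST, also for every t ∈ FOLLOW(S) = {$}.

S -> ε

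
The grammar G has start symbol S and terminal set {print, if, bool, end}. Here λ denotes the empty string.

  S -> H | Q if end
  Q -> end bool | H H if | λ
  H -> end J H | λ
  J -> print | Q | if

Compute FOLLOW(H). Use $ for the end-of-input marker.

FIRST(H) = {λ, end}
FIRST(Q) = {λ, end, if}  (via H H if)
FIRST(S) = {λ, end, if}  (via H, Q if end)
FIRST(J) = {λ, end, if, print}  (via Q)
FOLLOW(S) includes $ since S is the start symbol.
FOLLOW(S): S appears on no right-hand side. Thus FOLLOW(S) = {$}.
FOLLOW(H): in S->H, the suffix after H is empty, so FOLLOW(H) ⊇ FOLLOW(S) = {$}; in Q->H H if (occurrence 1), H is followed by H if with FIRST {end, if}; in Q->H H if (occurrence 2), H is followed by if with FIRST {if}; in H->end J H, the suffix after H is empty (adds nothing new). Thus FOLLOW(H) = {$, end, if}.
FOLLOW(J): in H->end J H, J is followed by H with FIRST {λ, end}; in H->end J H, the suffix after J is nullable, so FOLLOW(J) ⊇ FOLLOW(H) = {$, end, if}. Thus FOLLOW(J) = {$, end, if}.
FOLLOW(Q): in S->Q if end, Q is followed by if end with FIRST {if}; in J->Q, the suffix after Q is empty, so FOLLOW(Q) ⊇ FOLLOW(J) = {$, end, if}. Thus FOLLOW(Q) = {$, end, if}.

{$, end, if}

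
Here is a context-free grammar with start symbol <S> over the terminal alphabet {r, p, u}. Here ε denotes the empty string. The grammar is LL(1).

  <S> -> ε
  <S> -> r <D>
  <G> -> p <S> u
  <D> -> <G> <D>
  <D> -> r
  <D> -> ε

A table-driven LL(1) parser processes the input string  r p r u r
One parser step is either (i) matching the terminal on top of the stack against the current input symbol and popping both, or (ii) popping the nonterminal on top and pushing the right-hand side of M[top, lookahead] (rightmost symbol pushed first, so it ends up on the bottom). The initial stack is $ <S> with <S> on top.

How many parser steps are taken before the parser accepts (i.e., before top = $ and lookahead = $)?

11

      Stack          Input        Action
   1  $ <S>          r p r u r $  expand <S> -> r <D>
   2  $ <D> r        r p r u r $  match r
   3  $ <D>          p r u r $    expand <D> -> <G> <D>
   4  $ <D> <G>      p r u r $    expand <G> -> p <S> u
   5  $ <D> u <S> p  p r u r $    match p
   6  $ <D> u <S>    r u r $      expand <S> -> r <D>
   7  $ <D> u <D> r  r u r $      match r
   8  $ <D> u <D>    u r $        expand <D> -> ε
   9  $ <D> u        u r $        match u
  10  $ <D>          r $          expand <D> -> r
  11  $ r            r $          match r
Accept reached after 11 steps.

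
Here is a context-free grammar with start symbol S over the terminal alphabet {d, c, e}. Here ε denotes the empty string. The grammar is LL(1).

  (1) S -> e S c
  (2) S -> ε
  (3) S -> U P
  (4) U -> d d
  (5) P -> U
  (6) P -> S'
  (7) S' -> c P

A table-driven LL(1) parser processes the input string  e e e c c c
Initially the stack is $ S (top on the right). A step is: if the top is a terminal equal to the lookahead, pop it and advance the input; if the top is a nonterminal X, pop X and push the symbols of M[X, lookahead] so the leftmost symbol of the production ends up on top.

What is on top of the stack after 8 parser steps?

     Stack        Input          Action
  1  $ S          e e e c c c $  expand S -> e S c
  2  $ c S e      e e e c c c $  match e
  3  $ c S        e e c c c $    expand S -> e S c
  4  $ c c S e    e e c c c $    match e
  5  $ c c S      e c c c $      expand S -> e S c
  6  $ c c c S e  e c c c $      match e
  7  $ c c c S    c c c $        expand S -> ε
  8  $ c c c      c c c $        match c
Stack after step 8: $ c c (top = c).

c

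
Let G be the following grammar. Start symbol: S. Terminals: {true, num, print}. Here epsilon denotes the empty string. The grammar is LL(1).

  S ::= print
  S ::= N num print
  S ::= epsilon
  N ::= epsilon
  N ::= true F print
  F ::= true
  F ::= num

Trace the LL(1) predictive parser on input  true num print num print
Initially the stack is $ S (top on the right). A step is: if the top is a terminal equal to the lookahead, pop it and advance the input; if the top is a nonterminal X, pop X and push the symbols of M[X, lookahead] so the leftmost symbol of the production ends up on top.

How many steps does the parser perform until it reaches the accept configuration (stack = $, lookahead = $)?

8

step 1: stack=$ S  input=true num print num print $  — expand S ::= N num print
step 2: stack=$ print num N  input=true num print num print $  — expand N ::= true F print
step 3: stack=$ print num print F true  input=true num print num print $  — match true
step 4: stack=$ print num print F  input=num print num print $  — expand F ::= num
step 5: stack=$ print num print num  input=num print num print $  — match num
step 6: stack=$ print num print  input=print num print $  — match print
step 7: stack=$ print num  input=num print $  — match num
step 8: stack=$ print  input=print $  — match print
Accept reached after 8 steps.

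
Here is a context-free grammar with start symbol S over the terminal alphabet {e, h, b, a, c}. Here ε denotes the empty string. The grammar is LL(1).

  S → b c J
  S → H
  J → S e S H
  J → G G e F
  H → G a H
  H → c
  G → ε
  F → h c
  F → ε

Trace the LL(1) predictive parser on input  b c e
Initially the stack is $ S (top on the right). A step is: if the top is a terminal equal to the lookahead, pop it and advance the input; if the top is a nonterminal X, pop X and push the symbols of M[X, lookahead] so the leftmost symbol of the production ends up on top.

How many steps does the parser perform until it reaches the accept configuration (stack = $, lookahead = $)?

8

step 1: stack=$ S  input=b c e $  — expand S → b c J
step 2: stack=$ J c b  input=b c e $  — match b
step 3: stack=$ J c  input=c e $  — match c
step 4: stack=$ J  input=e $  — expand J → G G e F
step 5: stack=$ F e G G  input=e $  — expand G → ε
step 6: stack=$ F e G  input=e $  — expand G → ε
step 7: stack=$ F e  input=e $  — match e
step 8: stack=$ F  input=$  — expand F → ε
Accept reached after 8 steps.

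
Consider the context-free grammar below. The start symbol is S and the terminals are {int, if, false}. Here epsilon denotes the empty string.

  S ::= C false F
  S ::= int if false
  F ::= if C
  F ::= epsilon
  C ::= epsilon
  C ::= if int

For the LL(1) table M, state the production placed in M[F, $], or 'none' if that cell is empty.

FIRST(F): from F::=if C we get {if}; from F::=epsilon we get {epsilon}. So FIRST(F) = {epsilon, if}.
FIRST(C): from C::=epsilon we get {epsilon}; from C::=if int we get {if}. So FIRST(C) = {epsilon, if}.
FIRST(S): from S::=C false F we get {false, if}; from S::=int if false we get {int}. So FIRST(S) = {false, if, int}.
FOLLOW(S) includes $ since S is the start symbol.
FOLLOW(S): S appears on no right-hand side. Thus FOLLOW(S) = {$}.
FOLLOW(F): in S::=C false F, the suffix after F is empty, so FOLLOW(F) ⊇ FOLLOW(S) = {$}. Thus FOLLOW(F) = {$}.
For F ::= if C: FIRST(if C) = {if}, so it goes in M[F, t] for t ∈ {if}.
For F ::= epsilon: FIRST(epsilon) = {epsilon}, so it goes in M[F, t] for t ∈ {}; since epsilon ∈ FIRST, also for every t ∈ FOLLOW(F) = {$}.

F ::= epsilon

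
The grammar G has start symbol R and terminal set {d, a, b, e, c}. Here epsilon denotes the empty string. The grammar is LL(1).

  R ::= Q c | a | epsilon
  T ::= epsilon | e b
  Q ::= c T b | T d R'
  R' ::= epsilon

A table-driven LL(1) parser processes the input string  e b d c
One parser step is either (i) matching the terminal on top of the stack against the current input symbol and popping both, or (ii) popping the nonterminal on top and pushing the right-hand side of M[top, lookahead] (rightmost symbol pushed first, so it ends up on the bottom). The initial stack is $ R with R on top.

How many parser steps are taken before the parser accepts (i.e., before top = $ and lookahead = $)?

step 1: stack=$ R  input=e b d c $  — expand R ::= Q c
step 2: stack=$ c Q  input=e b d c $  — expand Q ::= T d R'
step 3: stack=$ c R' d T  input=e b d c $  — expand T ::= e b
step 4: stack=$ c R' d b e  input=e b d c $  — match e
step 5: stack=$ c R' d b  input=b d c $  — match b
step 6: stack=$ c R' d  input=d c $  — match d
step 7: stack=$ c R'  input=c $  — expand R' ::= epsilon
step 8: stack=$ c  input=c $  — match c
Accept reached after 8 steps.

8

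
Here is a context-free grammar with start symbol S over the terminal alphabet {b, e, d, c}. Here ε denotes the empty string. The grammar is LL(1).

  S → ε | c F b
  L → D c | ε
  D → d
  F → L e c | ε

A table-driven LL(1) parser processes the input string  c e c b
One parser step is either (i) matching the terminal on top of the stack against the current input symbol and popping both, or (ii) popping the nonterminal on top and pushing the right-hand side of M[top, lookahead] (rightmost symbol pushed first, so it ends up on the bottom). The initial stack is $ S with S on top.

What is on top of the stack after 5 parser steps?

step 1: stack=$ S  input=c e c b $  — expand S → c F b
step 2: stack=$ b F c  input=c e c b $  — match c
step 3: stack=$ b F  input=e c b $  — expand F → L e c
step 4: stack=$ b c e L  input=e c b $  — expand L → ε
step 5: stack=$ b c e  input=e c b $  — match e
Stack after step 5: $ b c (top = c).

c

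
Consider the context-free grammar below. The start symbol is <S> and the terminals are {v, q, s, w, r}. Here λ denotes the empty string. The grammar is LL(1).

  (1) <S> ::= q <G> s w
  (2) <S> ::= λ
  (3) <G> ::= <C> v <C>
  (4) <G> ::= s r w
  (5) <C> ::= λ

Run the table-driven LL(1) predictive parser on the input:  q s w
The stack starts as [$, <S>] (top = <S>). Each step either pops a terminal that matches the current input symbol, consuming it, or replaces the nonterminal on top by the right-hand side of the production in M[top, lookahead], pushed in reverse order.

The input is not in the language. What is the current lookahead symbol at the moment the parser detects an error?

w

     Stack        Input    Action
  1  $ <S>        q s w $  expand <S> ::= q <G> s w
  2  $ w s <G> q  q s w $  match q
  3  $ w s <G>    s w $    expand <G> ::= s r w
  4  $ w s w r s  s w $    match s
  5  $ w s w r    w $      error: top is terminal r but lookahead is w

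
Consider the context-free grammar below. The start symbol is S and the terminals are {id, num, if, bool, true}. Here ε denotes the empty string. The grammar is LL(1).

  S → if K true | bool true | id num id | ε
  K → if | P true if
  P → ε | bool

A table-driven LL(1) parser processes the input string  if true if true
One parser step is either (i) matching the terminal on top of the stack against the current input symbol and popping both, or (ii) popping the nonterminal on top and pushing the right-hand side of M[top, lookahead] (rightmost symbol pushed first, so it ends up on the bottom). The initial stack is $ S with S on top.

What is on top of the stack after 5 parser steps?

     Stack             Input              Action
  1  $ S               if true if true $  expand S → if K true
  2  $ true K if       if true if true $  match if
  3  $ true K          true if true $     expand K → P true if
  4  $ true if true P  true if true $     expand P → ε
  5  $ true if true    true if true $     match true
Stack after step 5: $ true if (top = if).

if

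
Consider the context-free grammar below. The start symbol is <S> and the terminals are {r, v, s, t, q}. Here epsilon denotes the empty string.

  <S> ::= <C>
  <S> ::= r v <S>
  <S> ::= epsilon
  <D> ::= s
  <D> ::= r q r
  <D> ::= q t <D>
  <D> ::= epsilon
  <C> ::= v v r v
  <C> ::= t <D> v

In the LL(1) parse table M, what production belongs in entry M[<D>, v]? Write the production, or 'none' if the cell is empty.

<D> ::= epsilon

FIRST(<D>) = {epsilon, q, r, s}
FIRST(<C>) = {t, v}
FIRST(<S>) = {epsilon, r, t, v}  (via <C>)
FOLLOW(<S>) includes $ since <S> is the start symbol.
FOLLOW(<D>): in <D>::=q t <D>, the suffix after <D> is empty (adds nothing new); in <C>::=t <D> v, <D> is followed by v with FIRST {v}. Thus FOLLOW(<D>) = {v}.
For <D> ::= s: FIRST(s) = {s}, so it goes in M[<D>, t] for t ∈ {s}.
For <D> ::= r q r: FIRST(r q r) = {r}, so it goes in M[<D>, t] for t ∈ {r}.
For <D> ::= q t <D>: FIRST(q t <D>) = {q}, so it goes in M[<D>, t] for t ∈ {q}.
For <D> ::= epsilon: FIRST(epsilon) = {epsilon}, so it goes in M[<D>, t] for t ∈ {}; since epsilon ∈ FIRST, also for every t ∈ FOLLOW(<D>) = {v}.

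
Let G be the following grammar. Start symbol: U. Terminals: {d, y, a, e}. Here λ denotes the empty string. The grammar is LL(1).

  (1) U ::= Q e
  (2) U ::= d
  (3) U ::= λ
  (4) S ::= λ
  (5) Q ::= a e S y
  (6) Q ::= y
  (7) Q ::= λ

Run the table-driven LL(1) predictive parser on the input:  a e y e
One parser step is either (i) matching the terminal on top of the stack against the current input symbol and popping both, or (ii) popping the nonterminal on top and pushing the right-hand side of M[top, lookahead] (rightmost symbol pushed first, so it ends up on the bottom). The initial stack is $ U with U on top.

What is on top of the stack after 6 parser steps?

     Stack        Input      Action
  1  $ U          a e y e $  expand U ::= Q e
  2  $ e Q        a e y e $  expand Q ::= a e S y
  3  $ e y S e a  a e y e $  match a
  4  $ e y S e    e y e $    match e
  5  $ e y S      y e $      expand S ::= λ
  6  $ e y        y e $      match y
Stack after step 6: $ e (top = e).

e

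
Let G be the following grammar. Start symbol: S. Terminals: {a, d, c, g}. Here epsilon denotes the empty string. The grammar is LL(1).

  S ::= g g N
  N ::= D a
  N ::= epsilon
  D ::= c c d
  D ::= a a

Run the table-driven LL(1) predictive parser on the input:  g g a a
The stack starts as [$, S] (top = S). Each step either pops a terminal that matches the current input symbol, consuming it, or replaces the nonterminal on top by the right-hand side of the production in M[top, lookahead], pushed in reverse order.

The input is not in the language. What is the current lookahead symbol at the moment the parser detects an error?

$

     Stack    Input      Action
  1  $ S      g g a a $  expand S ::= g g N
  2  $ N g g  g g a a $  match g
  3  $ N g    g a a $    match g
  4  $ N      a a $      expand N ::= D a
  5  $ a D    a a $      expand D ::= a a
  6  $ a a a  a a $      match a
  7  $ a a    a $        match a
  8  $ a      $          error: top is terminal a but lookahead is $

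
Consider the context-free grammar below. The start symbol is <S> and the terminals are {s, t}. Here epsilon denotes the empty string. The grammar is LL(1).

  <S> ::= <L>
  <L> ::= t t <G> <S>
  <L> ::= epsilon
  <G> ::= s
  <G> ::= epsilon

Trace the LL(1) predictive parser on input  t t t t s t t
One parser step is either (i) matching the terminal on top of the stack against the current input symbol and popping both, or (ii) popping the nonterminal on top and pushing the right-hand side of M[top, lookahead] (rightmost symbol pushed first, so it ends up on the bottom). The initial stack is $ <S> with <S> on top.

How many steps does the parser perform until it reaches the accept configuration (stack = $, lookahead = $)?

      Stack          Input            Action
   1  $ <S>          t t t t s t t $  expand <S> ::= <L>
   2  $ <L>          t t t t s t t $  expand <L> ::= t t <G> <S>
   3  $ <S> <G> t t  t t t t s t t $  match t
   4  $ <S> <G> t    t t t s t t $    match t
   5  $ <S> <G>      t t s t t $      expand <G> ::= epsilon
   6  $ <S>          t t s t t $      expand <S> ::= <L>
   7  $ <L>          t t s t t $      expand <L> ::= t t <G> <S>
   8  $ <S> <G> t t  t t s t t $      match t
   9  $ <S> <G> t    t s t t $        match t
  10  $ <S> <G>      s t t $          expand <G> ::= s
  11  $ <S> s        s t t $          match s
  12  $ <S>          t t $            expand <S> ::= <L>
  13  $ <L>          t t $            expand <L> ::= t t <G> <S>
  14  $ <S> <G> t t  t t $            match t
  15  $ <S> <G> t    t $              match t
  16  $ <S> <G>      $                expand <G> ::= epsilon
  17  $ <S>          $                expand <S> ::= <L>
  18  $ <L>          $                expand <L> ::= epsilon
Accept reached after 18 steps.

18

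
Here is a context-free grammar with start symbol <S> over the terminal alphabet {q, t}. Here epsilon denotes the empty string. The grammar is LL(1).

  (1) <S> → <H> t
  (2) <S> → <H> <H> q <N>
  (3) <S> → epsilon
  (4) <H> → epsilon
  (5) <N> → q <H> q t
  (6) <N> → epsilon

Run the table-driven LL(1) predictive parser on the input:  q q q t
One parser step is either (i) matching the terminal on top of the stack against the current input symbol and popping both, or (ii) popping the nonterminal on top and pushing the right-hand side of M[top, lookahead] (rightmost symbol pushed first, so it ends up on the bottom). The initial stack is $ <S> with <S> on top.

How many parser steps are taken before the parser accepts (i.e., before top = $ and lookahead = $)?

     Stack            Input      Action
  1  $ <S>            q q q t $  expand <S> → <H> <H> q <N>
  2  $ <N> q <H> <H>  q q q t $  expand <H> → epsilon
  3  $ <N> q <H>      q q q t $  expand <H> → epsilon
  4  $ <N> q          q q q t $  match q
  5  $ <N>            q q t $    expand <N> → q <H> q t
  6  $ t q <H> q      q q t $    match q
  7  $ t q <H>        q t $      expand <H> → epsilon
  8  $ t q            q t $      match q
  9  $ t              t $        match t
Accept reached after 9 steps.

9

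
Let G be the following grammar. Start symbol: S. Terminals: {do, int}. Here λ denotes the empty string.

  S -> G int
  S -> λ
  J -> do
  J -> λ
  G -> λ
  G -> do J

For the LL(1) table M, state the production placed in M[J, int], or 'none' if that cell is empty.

J -> λ

FIRST(J): from J->do we get {do}; from J->λ we get {λ}. So FIRST(J) = {λ, do}.
FIRST(G): from G->λ we get {λ}; from G->do J we get {do}. So FIRST(G) = {λ, do}.
FIRST(S): from S->G int we get {do, int}; from S->λ we get {λ}. So FIRST(S) = {λ, do, int}.
FOLLOW(S) includes $ since S is the start symbol.
FOLLOW(G): in S->G int, G is followed by int with FIRST {int}. Thus FOLLOW(G) = {int}.
FOLLOW(J): in G->do J, the suffix after J is empty, so FOLLOW(J) ⊇ FOLLOW(G) = {int}. Thus FOLLOW(J) = {int}.
For J -> do: FIRST(do) = {do}, so it goes in M[J, t] for t ∈ {do}.
For J -> λ: FIRST(λ) = {λ}, so it goes in M[J, t] for t ∈ {}; since λ ∈ FIRST, also for every t ∈ FOLLOW(J) = {int}.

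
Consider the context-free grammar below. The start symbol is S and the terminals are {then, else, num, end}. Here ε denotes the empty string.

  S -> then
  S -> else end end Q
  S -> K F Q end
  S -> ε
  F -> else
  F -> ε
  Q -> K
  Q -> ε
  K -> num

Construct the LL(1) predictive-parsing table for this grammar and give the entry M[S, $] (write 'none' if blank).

S -> ε

FIRST(F): from F->else we get {else}; from F->ε we get {ε}. So FIRST(F) = {ε, else}.
FIRST(K): from K->num we get {num}. So FIRST(K) = {num}.
FIRST(S): from S->then we get {then}; from S->else end end Q we get {else}; from S->K F Q end we get {num}; from S->ε we get {ε}. So FIRST(S) = {ε, else, num, then}.
FIRST(Q): from Q->K we get {num}; from Q->ε we get {ε}. So FIRST(Q) = {ε, num}.
FOLLOW(S) includes $ since S is the start symbol.
FOLLOW(S): S appears on no right-hand side. Thus FOLLOW(S) = {$}.
For S -> then: FIRST(then) = {then}, so it goes in M[S, t] for t ∈ {then}.
For S -> else end end Q: FIRST(else end end Q) = {else}, so it goes in M[S, t] for t ∈ {else}.
For S -> K F Q end: FIRST(K F Q end) = {num}, so it goes in M[S, t] for t ∈ {num}.
For S -> ε: FIRST(ε) = {ε}, so it goes in M[S, t] for t ∈ {}; since ε ∈ FIRST, also for every t ∈ FOLLOW(S) = {$}.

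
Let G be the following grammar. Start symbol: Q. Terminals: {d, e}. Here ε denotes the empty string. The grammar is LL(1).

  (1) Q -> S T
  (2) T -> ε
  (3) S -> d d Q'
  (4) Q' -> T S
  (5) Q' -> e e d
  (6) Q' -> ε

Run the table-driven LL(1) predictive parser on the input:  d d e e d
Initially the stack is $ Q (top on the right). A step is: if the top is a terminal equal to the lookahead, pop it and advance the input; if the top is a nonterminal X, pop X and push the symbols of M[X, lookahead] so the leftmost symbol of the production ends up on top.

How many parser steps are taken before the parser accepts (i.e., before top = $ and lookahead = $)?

9

step 1: stack=$ Q  input=d d e e d $  — expand Q -> S T
step 2: stack=$ T S  input=d d e e d $  — expand S -> d d Q'
step 3: stack=$ T Q' d d  input=d d e e d $  — match d
step 4: stack=$ T Q' d  input=d e e d $  — match d
step 5: stack=$ T Q'  input=e e d $  — expand Q' -> e e d
step 6: stack=$ T d e e  input=e e d $  — match e
step 7: stack=$ T d e  input=e d $  — match e
step 8: stack=$ T d  input=d $  — match d
step 9: stack=$ T  input=$  — expand T -> ε
Accept reached after 9 steps.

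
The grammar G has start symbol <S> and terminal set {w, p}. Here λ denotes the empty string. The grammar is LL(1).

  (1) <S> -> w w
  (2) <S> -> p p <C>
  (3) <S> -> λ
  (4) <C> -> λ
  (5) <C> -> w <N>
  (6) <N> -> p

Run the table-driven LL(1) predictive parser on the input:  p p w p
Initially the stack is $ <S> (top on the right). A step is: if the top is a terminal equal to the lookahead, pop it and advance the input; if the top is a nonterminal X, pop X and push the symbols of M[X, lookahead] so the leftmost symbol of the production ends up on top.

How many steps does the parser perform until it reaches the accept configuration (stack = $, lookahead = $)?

7

step 1: stack=$ <S>  input=p p w p $  — expand <S> -> p p <C>
step 2: stack=$ <C> p p  input=p p w p $  — match p
step 3: stack=$ <C> p  input=p w p $  — match p
step 4: stack=$ <C>  input=w p $  — expand <C> -> w <N>
step 5: stack=$ <N> w  input=w p $  — match w
step 6: stack=$ <N>  input=p $  — expand <N> -> p
step 7: stack=$ p  input=p $  — match p
Accept reached after 7 steps.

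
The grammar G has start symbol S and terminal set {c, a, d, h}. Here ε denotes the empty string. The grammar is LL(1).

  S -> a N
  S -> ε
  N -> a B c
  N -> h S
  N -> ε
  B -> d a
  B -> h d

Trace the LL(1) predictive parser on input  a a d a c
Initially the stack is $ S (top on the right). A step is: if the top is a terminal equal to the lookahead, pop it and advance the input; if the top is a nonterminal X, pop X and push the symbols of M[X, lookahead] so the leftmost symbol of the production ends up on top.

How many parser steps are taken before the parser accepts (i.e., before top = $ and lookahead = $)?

8

     Stack    Input        Action
  1  $ S      a a d a c $  expand S -> a N
  2  $ N a    a a d a c $  match a
  3  $ N      a d a c $    expand N -> a B c
  4  $ c B a  a d a c $    match a
  5  $ c B    d a c $      expand B -> d a
  6  $ c a d  d a c $      match d
  7  $ c a    a c $        match a
  8  $ c      c $          match c
Accept reached after 8 steps.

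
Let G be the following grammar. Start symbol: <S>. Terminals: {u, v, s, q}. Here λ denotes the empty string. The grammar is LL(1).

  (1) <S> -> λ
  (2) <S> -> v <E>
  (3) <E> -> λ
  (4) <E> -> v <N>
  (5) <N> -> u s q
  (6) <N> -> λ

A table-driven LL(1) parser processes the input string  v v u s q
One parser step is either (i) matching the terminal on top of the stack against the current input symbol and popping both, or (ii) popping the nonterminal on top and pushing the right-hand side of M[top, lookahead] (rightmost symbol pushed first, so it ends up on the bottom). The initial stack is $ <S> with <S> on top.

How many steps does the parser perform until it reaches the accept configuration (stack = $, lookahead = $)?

step 1: stack=$ <S>  input=v v u s q $  — expand <S> -> v <E>
step 2: stack=$ <E> v  input=v v u s q $  — match v
step 3: stack=$ <E>  input=v u s q $  — expand <E> -> v <N>
step 4: stack=$ <N> v  input=v u s q $  — match v
step 5: stack=$ <N>  input=u s q $  — expand <N> -> u s q
step 6: stack=$ q s u  input=u s q $  — match u
step 7: stack=$ q s  input=s q $  — match s
step 8: stack=$ q  input=q $  — match q
Accept reached after 8 steps.

8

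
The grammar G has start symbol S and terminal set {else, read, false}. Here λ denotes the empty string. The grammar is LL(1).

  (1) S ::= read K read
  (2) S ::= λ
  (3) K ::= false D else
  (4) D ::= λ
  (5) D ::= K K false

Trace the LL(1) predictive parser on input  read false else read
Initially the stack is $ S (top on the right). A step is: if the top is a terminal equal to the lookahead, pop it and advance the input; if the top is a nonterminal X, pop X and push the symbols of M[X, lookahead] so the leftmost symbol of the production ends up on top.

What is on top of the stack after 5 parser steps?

step 1: stack=$ S  input=read false else read $  — expand S ::= read K read
step 2: stack=$ read K read  input=read false else read $  — match read
step 3: stack=$ read K  input=false else read $  — expand K ::= false D else
step 4: stack=$ read else D false  input=false else read $  — match false
step 5: stack=$ read else D  input=else read $  — expand D ::= λ
Stack after step 5: $ read else (top = else).

else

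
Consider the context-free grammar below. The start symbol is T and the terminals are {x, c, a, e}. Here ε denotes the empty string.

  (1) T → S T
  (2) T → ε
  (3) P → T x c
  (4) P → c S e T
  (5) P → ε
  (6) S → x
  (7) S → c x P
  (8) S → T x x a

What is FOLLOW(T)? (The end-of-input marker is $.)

{$, c, e, x}

FIRST(T): from T→S T we get {c, x}; from T→ε we get {ε}. So FIRST(T) = {ε, c, x}.
FIRST(P): from P→T x c we get {c, x}; from P→c S e T we get {c}; from P→ε we get {ε}. So FIRST(P) = {ε, c, x}.
FIRST(S): from S→x we get {x}; from S→c x P we get {c}; from S→T x x a we get {c, x}. So FIRST(S) = {c, x}.
FOLLOW(T) includes $ since T is the start symbol.
FOLLOW(T): in T→S T, the suffix after T is empty (adds nothing new); in P→T x c, T is followed by x c with FIRST {x}; in P→c S e T, the suffix after T is empty, so FOLLOW(T) ⊇ FOLLOW(P) = {$, c, e, x}; in S→T x x a, T is followed by x x a with FIRST {x}. Thus FOLLOW(T) = {$, c, e, x}.
FOLLOW(S): in T→S T, S is followed by T with FIRST {ε, c, x}; in T→S T, the suffix after S is nullable, so FOLLOW(S) ⊇ FOLLOW(T) = {$, c, e, x}; in P→c S e T, S is followed by e T with FIRST {e}. Thus FOLLOW(S) = {$, c, e, x}.
FOLLOW(P): in S→c x P, the suffix after P is empty, so FOLLOW(P) ⊇ FOLLOW(S) = {$, c, e, x}. Thus FOLLOW(P) = {$, c, e, x}.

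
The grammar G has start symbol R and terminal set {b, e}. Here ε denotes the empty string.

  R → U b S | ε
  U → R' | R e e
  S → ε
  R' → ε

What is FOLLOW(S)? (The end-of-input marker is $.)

{$, e}

FIRST(S) = {ε}
FIRST(R') = {ε}
FIRST(R) = {ε, b, e}  (via U b S)
FIRST(U) = {ε, b, e}  (via R', R e e)
FOLLOW(R) includes $ since R is the start symbol.
FOLLOW(R): in U→R e e, R is followed by e e with FIRST {e}. Thus FOLLOW(R) = {$, e}.
FOLLOW(U): in R→U b S, U is followed by b S with FIRST {b}. Thus FOLLOW(U) = {b}.
FOLLOW(S): in R→U b S, the suffix after S is empty, so FOLLOW(S) ⊇ FOLLOW(R) = {$, e}. Thus FOLLOW(S) = {$, e}.
FOLLOW(R'): in U→R', the suffix after R' is empty, so FOLLOW(R') ⊇ FOLLOW(U) = {b}. Thus FOLLOW(R') = {b}.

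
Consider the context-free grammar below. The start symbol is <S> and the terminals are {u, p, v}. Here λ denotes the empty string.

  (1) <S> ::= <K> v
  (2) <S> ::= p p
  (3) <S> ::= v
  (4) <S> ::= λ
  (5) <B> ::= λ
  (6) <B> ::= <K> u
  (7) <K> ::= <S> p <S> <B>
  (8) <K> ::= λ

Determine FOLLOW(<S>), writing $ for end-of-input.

FIRST(<S>) = {λ, p, v}  (via <K> v)
FIRST(<K>) = {λ, p, v}  (via <S> p <S> <B>)
FIRST(<B>) = {λ, p, u, v}  (via <K> u)
FOLLOW(<S>) includes $ since <S> is the start symbol.
FOLLOW(<K>): in <S>::=<K> v, <K> is followed by v with FIRST {v}; in <B>::=<K> u, <K> is followed by u with FIRST {u}. Thus FOLLOW(<K>) = {u, v}.
FOLLOW(<S>): in <K>::=<S> p <S> <B> (occurrence 1), <S> is followed by p <S> <B> with FIRST {p}; in <K>::=<S> p <S> <B> (occurrence 2), <S> is followed by <B> with FIRST {λ, p, u, v}; in <K>::=<S> p <S> <B> (occurrence 2), the suffix after <S> is nullable, so FOLLOW(<S>) ⊇ FOLLOW(<K>) = {u, v}. Thus FOLLOW(<S>) = {$, p, u, v}.
FOLLOW(<B>): in <K>::=<S> p <S> <B>, the suffix after <B> is empty, so FOLLOW(<B>) ⊇ FOLLOW(<K>) = {u, v}. Thus FOLLOW(<B>) = {u, v}.

{$, p, u, v}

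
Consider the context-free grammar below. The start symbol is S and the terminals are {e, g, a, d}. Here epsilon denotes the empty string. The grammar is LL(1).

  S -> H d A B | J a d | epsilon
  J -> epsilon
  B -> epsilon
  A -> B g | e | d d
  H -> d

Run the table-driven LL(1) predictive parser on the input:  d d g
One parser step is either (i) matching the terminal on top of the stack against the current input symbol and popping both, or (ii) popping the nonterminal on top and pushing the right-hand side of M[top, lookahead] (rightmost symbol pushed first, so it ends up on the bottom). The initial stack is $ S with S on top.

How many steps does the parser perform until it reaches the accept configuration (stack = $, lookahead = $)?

8

step 1: stack=$ S  input=d d g $  — expand S -> H d A B
step 2: stack=$ B A d H  input=d d g $  — expand H -> d
step 3: stack=$ B A d d  input=d d g $  — match d
step 4: stack=$ B A d  input=d g $  — match d
step 5: stack=$ B A  input=g $  — expand A -> B g
step 6: stack=$ B g B  input=g $  — expand B -> epsilon
step 7: stack=$ B g  input=g $  — match g
step 8: stack=$ B  input=$  — expand B -> epsilon
Accept reached after 8 steps.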